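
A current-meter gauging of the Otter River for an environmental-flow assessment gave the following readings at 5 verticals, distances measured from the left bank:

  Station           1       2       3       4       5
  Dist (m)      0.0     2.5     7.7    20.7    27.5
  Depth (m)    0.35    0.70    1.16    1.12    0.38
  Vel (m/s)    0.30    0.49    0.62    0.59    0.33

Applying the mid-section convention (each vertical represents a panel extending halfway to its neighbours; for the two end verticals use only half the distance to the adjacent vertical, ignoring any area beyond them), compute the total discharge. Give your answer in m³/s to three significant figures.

w_1 = (2.5 − 0.0)/2 = 1.25 m; q_1 = 0.30 × 0.35 × 1.25 = 0.1313 m³/s
w_2 = (7.7 − 0.0)/2 = 3.85 m; q_2 = 0.49 × 0.70 × 3.85 = 1.321 m³/s
w_3 = (20.7 − 2.5)/2 = 9.1 m; q_3 = 0.62 × 1.16 × 9.1 = 6.545 m³/s
w_4 = (27.5 − 7.7)/2 = 9.9 m; q_4 = 0.59 × 1.12 × 9.9 = 6.542 m³/s
w_5 = (27.5 − 20.7)/2 = 3.4 m; q_5 = 0.33 × 0.38 × 3.4 = 0.4264 m³/s
Q = Σ qᵢ = 14.96 m³/s

15.0 m³/s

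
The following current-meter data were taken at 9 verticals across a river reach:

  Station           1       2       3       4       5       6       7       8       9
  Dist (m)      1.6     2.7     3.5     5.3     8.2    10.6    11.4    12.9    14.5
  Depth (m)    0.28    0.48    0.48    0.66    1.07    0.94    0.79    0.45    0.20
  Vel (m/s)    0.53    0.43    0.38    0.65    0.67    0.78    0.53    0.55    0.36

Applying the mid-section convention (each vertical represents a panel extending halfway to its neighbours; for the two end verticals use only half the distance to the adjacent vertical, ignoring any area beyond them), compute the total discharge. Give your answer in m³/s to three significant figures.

w_1 = (2.7 − 1.6)/2 = 0.55 m; q_1 = 0.53 × 0.28 × 0.55 = 0.08162 m³/s
w_2 = (3.5 − 1.6)/2 = 0.95 m; q_2 = 0.43 × 0.48 × 0.95 = 0.1961 m³/s
w_3 = (5.3 − 2.7)/2 = 1.3 m; q_3 = 0.38 × 0.48 × 1.3 = 0.2371 m³/s
w_4 = (8.2 − 3.5)/2 = 2.35 m; q_4 = 0.65 × 0.66 × 2.35 = 1.008 m³/s
w_5 = (10.6 − 5.3)/2 = 2.65 m; q_5 = 0.67 × 1.07 × 2.65 = 1.900 m³/s
w_6 = (11.4 − 8.2)/2 = 1.6 m; q_6 = 0.78 × 0.94 × 1.6 = 1.173 m³/s
w_7 = (12.9 − 10.6)/2 = 1.15 m; q_7 = 0.53 × 0.79 × 1.15 = 0.4815 m³/s
w_8 = (14.5 − 11.4)/2 = 1.55 m; q_8 = 0.55 × 0.45 × 1.55 = 0.3836 m³/s
w_9 = (14.5 − 12.9)/2 = 0.8 m; q_9 = 0.36 × 0.20 × 0.8 = 0.05760 m³/s
Q = Σ qᵢ = 5.519 m³/s

5.52 m³/s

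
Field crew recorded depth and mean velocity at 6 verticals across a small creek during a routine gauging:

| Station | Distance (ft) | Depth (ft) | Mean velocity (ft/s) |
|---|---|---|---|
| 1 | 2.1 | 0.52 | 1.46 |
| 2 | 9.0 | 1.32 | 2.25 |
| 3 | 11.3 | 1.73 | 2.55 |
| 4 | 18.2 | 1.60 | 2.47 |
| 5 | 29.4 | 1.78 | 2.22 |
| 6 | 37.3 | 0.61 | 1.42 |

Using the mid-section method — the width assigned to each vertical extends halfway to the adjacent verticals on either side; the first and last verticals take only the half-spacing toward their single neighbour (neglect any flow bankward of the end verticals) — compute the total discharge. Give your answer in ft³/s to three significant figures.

113 ft³/s

w_1 = (9.0 − 2.1)/2 = 3.45 ft; q_1 = 1.46 × 0.52 × 3.45 = 2.619 ft³/s
w_2 = (11.3 − 2.1)/2 = 4.6 ft; q_2 = 2.25 × 1.32 × 4.6 = 13.66 ft³/s
w_3 = (18.2 − 9.0)/2 = 4.6 ft; q_3 = 2.55 × 1.73 × 4.6 = 20.29 ft³/s
w_4 = (29.4 − 11.3)/2 = 9.05 ft; q_4 = 2.47 × 1.60 × 9.05 = 35.77 ft³/s
w_5 = (37.3 − 18.2)/2 = 9.55 ft; q_5 = 2.22 × 1.78 × 9.55 = 37.74 ft³/s
w_6 = (37.3 − 29.4)/2 = 3.95 ft; q_6 = 1.42 × 0.61 × 3.95 = 3.421 ft³/s
Q = Σ qᵢ = 113.5 ft³/s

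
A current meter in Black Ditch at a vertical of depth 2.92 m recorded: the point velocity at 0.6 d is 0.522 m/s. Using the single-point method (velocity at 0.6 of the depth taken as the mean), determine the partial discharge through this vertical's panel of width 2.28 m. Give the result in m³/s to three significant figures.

3.48 m³/s

v̄ = v₀.₆ = 0.522 m/s
q = v̄ × d × w = 0.5220 × 2.92 × 2.28 = 3.475 m³/s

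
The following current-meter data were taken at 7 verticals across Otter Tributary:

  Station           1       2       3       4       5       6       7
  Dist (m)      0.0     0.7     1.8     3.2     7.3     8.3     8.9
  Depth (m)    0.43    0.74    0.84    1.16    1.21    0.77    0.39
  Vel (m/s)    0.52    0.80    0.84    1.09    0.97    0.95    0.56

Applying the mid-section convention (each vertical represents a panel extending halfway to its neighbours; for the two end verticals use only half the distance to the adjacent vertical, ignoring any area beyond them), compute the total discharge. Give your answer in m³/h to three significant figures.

31000 m³/h

w_1 = (0.7 − 0.0)/2 = 0.35 m; q_1 = 0.52 × 0.43 × 0.35 = 0.07826 m³/s
w_2 = (1.8 − 0.0)/2 = 0.9 m; q_2 = 0.80 × 0.74 × 0.9 = 0.5328 m³/s
w_3 = (3.2 − 0.7)/2 = 1.25 m; q_3 = 0.84 × 0.84 × 1.25 = 0.8820 m³/s
w_4 = (7.3 − 1.8)/2 = 2.75 m; q_4 = 1.09 × 1.16 × 2.75 = 3.477 m³/s
w_5 = (8.3 − 3.2)/2 = 2.55 m; q_5 = 0.97 × 1.21 × 2.55 = 2.993 m³/s
w_6 = (8.9 − 7.3)/2 = 0.8 m; q_6 = 0.95 × 0.77 × 0.8 = 0.5852 m³/s
w_7 = (8.9 − 8.3)/2 = 0.3 m; q_7 = 0.56 × 0.39 × 0.3 = 0.06552 m³/s
Q = Σ qᵢ = 8.614 m³/s
= 8.614 × 3600 = 31010 m³/h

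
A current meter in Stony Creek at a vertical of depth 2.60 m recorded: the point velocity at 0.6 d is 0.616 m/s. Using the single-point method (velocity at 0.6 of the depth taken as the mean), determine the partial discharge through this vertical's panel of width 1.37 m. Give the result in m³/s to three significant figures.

v̄ = v₀.₆ = 0.616 m/s
q = v̄ × d × w = 0.6160 × 2.60 × 1.37 = 2.194 m³/s

2.19 m³/s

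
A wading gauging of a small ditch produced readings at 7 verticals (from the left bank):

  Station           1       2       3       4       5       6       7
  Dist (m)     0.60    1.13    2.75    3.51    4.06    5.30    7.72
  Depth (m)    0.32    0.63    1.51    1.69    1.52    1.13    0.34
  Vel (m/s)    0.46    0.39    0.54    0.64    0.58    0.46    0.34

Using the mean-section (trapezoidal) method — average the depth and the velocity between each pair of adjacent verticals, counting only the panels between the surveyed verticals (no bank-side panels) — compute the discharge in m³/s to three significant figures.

3.73 m³/s

Panel 1-2: Δb = 0.53 m, d̄ = (0.32+0.63)/2 = 0.475, v̄ = (0.46+0.39)/2 = 0.425 → q = 0.53×0.475×0.425 = 0.1070 m³/s
Panel 2-3: Δb = 1.62 m, d̄ = (0.63+1.51)/2 = 1.07, v̄ = (0.39+0.54)/2 = 0.465 → q = 1.62×1.07×0.465 = 0.8060 m³/s
Panel 3-4: Δb = 0.76 m, d̄ = (1.51+1.69)/2 = 1.6, v̄ = (0.54+0.64)/2 = 0.59 → q = 0.76×1.6×0.59 = 0.7174 m³/s
Panel 4-5: Δb = 0.55 m, d̄ = (1.69+1.52)/2 = 1.605, v̄ = (0.64+0.58)/2 = 0.61 → q = 0.55×1.605×0.61 = 0.5385 m³/s
Panel 5-6: Δb = 1.24 m, d̄ = (1.52+1.13)/2 = 1.325, v̄ = (0.58+0.46)/2 = 0.52 → q = 1.24×1.325×0.52 = 0.8544 m³/s
Panel 6-7: Δb = 2.42 m, d̄ = (1.13+0.34)/2 = 0.735, v̄ = (0.46+0.34)/2 = 0.4 → q = 2.42×0.735×0.4 = 0.7115 m³/s
Q = Σ q = 3.735 m³/s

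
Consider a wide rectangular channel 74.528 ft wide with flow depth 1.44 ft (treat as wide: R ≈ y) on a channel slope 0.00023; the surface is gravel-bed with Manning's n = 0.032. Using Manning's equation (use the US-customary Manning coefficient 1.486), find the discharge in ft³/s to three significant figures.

A = b·y = 74.528 × 1.44 = 107.3 ft²
Wide channel: R ≈ y = 1.44 ft
Q = (1.486/n)·A·R^(2/3)·S^(1/2) = (1.486/0.032) × 107.3 × 1.440^(2/3) × 0.00023^(1/2) = 96.38 ft³/s

96.4 ft³/s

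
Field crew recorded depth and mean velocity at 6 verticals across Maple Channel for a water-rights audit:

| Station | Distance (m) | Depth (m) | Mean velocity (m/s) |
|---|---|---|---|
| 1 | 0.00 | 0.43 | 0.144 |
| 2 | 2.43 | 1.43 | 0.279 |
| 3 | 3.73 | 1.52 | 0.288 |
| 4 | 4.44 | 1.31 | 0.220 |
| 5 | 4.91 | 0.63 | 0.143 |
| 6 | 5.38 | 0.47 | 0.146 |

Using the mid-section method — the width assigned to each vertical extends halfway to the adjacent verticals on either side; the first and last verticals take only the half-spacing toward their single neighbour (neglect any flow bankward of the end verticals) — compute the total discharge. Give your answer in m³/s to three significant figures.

w_1 = (2.43 − 0.00)/2 = 1.215 m; q_1 = 0.144 × 0.43 × 1.215 = 0.07523 m³/s
w_2 = (3.73 − 0.00)/2 = 1.865 m; q_2 = 0.279 × 1.43 × 1.865 = 0.7441 m³/s
w_3 = (4.44 − 2.43)/2 = 1.005 m; q_3 = 0.288 × 1.52 × 1.005 = 0.4399 m³/s
w_4 = (4.91 − 3.73)/2 = 0.59 m; q_4 = 0.220 × 1.31 × 0.59 = 0.1700 m³/s
w_5 = (5.38 − 4.44)/2 = 0.47 m; q_5 = 0.143 × 0.63 × 0.47 = 0.04234 m³/s
w_6 = (5.38 − 4.91)/2 = 0.235 m; q_6 = 0.146 × 0.47 × 0.235 = 0.01613 m³/s
Q = Σ qᵢ = 1.488 m³/s

1.49 m³/s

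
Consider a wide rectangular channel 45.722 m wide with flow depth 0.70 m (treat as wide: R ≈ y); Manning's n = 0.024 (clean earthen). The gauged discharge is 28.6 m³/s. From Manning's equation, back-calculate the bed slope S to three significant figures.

A = b·y = 45.722 × 0.70 = 32.01 m²
Wide channel: R ≈ y = 0.70 m
S = (Q·n / (1·A·R^(2/3)))² = (28.6×0.024 / (1×32.01×0.7884))² = 0.0007400

0.000740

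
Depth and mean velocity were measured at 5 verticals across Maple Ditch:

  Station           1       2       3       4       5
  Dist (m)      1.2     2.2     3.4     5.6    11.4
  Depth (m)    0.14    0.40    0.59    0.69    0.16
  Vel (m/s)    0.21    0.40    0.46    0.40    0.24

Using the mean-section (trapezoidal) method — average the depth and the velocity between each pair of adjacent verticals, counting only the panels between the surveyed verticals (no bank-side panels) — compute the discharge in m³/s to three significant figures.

1.73 m³/s

Panel 1-2: Δb = 1 m, d̄ = (0.14+0.40)/2 = 0.27, v̄ = (0.21+0.40)/2 = 0.305 → q = 1×0.27×0.305 = 0.08235 m³/s
Panel 2-3: Δb = 1.2 m, d̄ = (0.40+0.59)/2 = 0.495, v̄ = (0.40+0.46)/2 = 0.43 → q = 1.2×0.495×0.43 = 0.2554 m³/s
Panel 3-4: Δb = 2.2 m, d̄ = (0.59+0.69)/2 = 0.64, v̄ = (0.46+0.40)/2 = 0.43 → q = 2.2×0.64×0.43 = 0.6054 m³/s
Panel 4-5: Δb = 5.8 m, d̄ = (0.69+0.16)/2 = 0.425, v̄ = (0.40+0.24)/2 = 0.32 → q = 5.8×0.425×0.32 = 0.7888 m³/s
Q = Σ q = 1.732 m³/s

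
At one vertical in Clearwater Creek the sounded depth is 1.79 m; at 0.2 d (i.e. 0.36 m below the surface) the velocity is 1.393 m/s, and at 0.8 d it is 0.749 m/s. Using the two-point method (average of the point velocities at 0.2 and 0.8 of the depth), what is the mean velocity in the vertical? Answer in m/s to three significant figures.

v̄ = (1.393 + 0.749) / 2 = 1.071 m/s

1.07 m/s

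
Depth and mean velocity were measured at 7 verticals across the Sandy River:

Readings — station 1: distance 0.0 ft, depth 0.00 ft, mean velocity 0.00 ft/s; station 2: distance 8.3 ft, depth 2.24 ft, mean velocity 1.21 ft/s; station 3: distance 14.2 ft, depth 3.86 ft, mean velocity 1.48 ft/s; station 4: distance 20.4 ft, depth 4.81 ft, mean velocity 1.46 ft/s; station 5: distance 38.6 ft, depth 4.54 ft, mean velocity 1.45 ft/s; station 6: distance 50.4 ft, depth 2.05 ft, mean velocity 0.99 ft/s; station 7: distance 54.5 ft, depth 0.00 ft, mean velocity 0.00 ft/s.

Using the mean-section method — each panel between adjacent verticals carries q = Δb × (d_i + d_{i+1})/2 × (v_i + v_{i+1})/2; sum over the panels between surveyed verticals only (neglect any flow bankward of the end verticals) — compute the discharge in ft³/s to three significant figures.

Panel 1-2: Δb = 8.3 ft, d̄ = (0.00+2.24)/2 = 1.12, v̄ = (0.00+1.21)/2 = 0.605 → q = 8.3×1.12×0.605 = 5.624 ft³/s
Panel 2-3: Δb = 5.9 ft, d̄ = (2.24+3.86)/2 = 3.05, v̄ = (1.21+1.48)/2 = 1.345 → q = 5.9×3.05×1.345 = 24.20 ft³/s
Panel 3-4: Δb = 6.2 ft, d̄ = (3.86+4.81)/2 = 4.335, v̄ = (1.48+1.46)/2 = 1.47 → q = 6.2×4.335×1.47 = 39.51 ft³/s
Panel 4-5: Δb = 18.2 ft, d̄ = (4.81+4.54)/2 = 4.675, v̄ = (1.46+1.45)/2 = 1.455 → q = 18.2×4.675×1.455 = 123.8 ft³/s
Panel 5-6: Δb = 11.8 ft, d̄ = (4.54+2.05)/2 = 3.295, v̄ = (1.45+0.99)/2 = 1.22 → q = 11.8×3.295×1.22 = 47.43 ft³/s
Panel 6-7: Δb = 4.1 ft, d̄ = (2.05+0.00)/2 = 1.025, v̄ = (0.99+0.00)/2 = 0.495 → q = 4.1×1.025×0.495 = 2.080 ft³/s
Q = Σ q = 242.7 ft³/s

243 ft³/s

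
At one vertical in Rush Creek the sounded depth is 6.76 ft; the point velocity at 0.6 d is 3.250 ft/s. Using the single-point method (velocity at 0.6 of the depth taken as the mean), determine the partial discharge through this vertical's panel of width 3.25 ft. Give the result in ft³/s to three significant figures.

71.4 ft³/s

v̄ = v₀.₆ = 3.250 ft/s
q = v̄ × d × w = 3.250 × 6.76 × 3.25 = 71.40 ft³/s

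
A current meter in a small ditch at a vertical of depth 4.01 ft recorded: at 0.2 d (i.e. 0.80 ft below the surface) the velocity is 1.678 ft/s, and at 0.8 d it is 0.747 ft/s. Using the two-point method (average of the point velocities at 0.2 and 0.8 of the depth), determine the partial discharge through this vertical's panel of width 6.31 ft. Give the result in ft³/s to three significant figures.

30.7 ft³/s

v̄ = (1.678 + 0.747) / 2 = 1.213 ft/s
q = v̄ × d × w = 1.213 × 4.01 × 6.31 = 30.68 ft³/s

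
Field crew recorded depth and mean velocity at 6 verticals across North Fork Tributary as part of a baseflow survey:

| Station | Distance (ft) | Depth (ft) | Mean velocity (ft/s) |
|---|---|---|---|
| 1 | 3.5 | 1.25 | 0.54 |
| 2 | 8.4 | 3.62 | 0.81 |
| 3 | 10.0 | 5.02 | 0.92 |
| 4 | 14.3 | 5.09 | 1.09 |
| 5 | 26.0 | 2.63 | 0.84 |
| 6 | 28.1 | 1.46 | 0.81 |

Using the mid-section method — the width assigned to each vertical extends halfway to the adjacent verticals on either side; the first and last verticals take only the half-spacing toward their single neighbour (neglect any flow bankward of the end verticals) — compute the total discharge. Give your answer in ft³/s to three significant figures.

85.7 ft³/s

w_1 = (8.4 − 3.5)/2 = 2.45 ft; q_1 = 0.54 × 1.25 × 2.45 = 1.654 ft³/s
w_2 = (10.0 − 3.5)/2 = 3.25 ft; q_2 = 0.81 × 3.62 × 3.25 = 9.530 ft³/s
w_3 = (14.3 − 8.4)/2 = 2.95 ft; q_3 = 0.92 × 5.02 × 2.95 = 13.62 ft³/s
w_4 = (26.0 − 10.0)/2 = 8 ft; q_4 = 1.09 × 5.09 × 8 = 44.38 ft³/s
w_5 = (28.1 − 14.3)/2 = 6.9 ft; q_5 = 0.84 × 2.63 × 6.9 = 15.24 ft³/s
w_6 = (28.1 − 26.0)/2 = 1.05 ft; q_6 = 0.81 × 1.46 × 1.05 = 1.242 ft³/s
Q = Σ qᵢ = 85.68 ft³/s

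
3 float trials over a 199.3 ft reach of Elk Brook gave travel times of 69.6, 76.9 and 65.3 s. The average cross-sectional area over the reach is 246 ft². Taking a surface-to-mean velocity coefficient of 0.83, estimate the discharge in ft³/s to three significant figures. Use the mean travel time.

576 ft³/s

t̄ = (69.6 + 76.9 + 65.3) / 3 = 70.6 s
v_surface = L / t̄ = 199.3 / 70.6 = 2.823 ft/s
v_mean = 0.83 × 2.823 = 2.343 ft/s
Q = A × v_mean = 246 × 2.343 = 576.4 ft³/s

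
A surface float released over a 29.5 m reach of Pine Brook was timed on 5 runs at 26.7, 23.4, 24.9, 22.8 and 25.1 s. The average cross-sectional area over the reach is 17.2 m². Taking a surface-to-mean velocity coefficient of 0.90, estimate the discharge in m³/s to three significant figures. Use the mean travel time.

18.6 m³/s

t̄ = (26.7 + 23.4 + 24.9 + 22.8 + 25.1) / 5 = 24.58 s
v_surface = L / t̄ = 29.5 / 24.58 = 1.200 m/s
v_mean = 0.90 × 1.200 = 1.080 m/s
Q = A × v_mean = 17.2 × 1.080 = 18.58 m³/s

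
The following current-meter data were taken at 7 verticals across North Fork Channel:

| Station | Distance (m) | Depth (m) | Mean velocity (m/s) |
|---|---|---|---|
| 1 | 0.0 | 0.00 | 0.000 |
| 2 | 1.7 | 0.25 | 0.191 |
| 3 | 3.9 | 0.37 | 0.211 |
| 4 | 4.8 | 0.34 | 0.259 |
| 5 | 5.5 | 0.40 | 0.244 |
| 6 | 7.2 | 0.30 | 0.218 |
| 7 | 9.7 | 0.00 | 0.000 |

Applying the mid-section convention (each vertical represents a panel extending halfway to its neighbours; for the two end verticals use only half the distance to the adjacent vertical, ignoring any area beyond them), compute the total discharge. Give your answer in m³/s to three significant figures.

w_2 = (3.9 − 0.0)/2 = 1.95 m; q_2 = 0.191 × 0.25 × 1.95 = 0.09311 m³/s
w_3 = (4.8 − 1.7)/2 = 1.55 m; q_3 = 0.211 × 0.37 × 1.55 = 0.1210 m³/s
w_4 = (5.5 − 3.9)/2 = 0.8 m; q_4 = 0.259 × 0.34 × 0.8 = 0.07045 m³/s
w_5 = (7.2 − 4.8)/2 = 1.2 m; q_5 = 0.244 × 0.40 × 1.2 = 0.1171 m³/s
w_6 = (9.7 − 5.5)/2 = 2.1 m; q_6 = 0.218 × 0.30 × 2.1 = 0.1373 m³/s
Stations 1, 7 contribute zero (depth or velocity is 0).
Q = Σ qᵢ = 0.5390 m³/s

0.539 m³/s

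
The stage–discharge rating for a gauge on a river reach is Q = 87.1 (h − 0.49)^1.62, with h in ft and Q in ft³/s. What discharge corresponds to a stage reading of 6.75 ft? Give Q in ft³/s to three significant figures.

Q = 87.1 × (6.75 − 0.49)^1.62 = 87.1 × 6.26^1.62 = 1700 ft³/s

1700 ft³/s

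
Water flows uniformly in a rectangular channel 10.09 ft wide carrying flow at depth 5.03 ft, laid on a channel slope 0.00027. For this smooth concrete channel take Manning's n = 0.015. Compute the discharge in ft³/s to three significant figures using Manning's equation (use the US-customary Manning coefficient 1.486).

A = b·y = 10.09 × 5.03 = 50.75 ft²
P = b + 2y = 10.09 + 2×5.03 = 20.15 ft
R = A/P = 50.75/20.15 = 2.519 ft
Q = (1.486/n)·A·R^(2/3)·S^(1/2) = (1.486/0.015) × 50.75 × 2.519^(2/3) × 0.00027^(1/2) = 152.9 ft³/s

153 ft³/s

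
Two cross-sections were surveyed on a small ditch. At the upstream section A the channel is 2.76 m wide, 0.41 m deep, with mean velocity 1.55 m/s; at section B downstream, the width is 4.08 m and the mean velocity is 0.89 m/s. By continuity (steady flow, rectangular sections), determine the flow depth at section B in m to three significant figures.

0.483 m

Q = A₁V₁ = (2.76×0.41) × 1.55 = 1.754 m³/s
d₂ = Q/(b₂ V₂) = 1.754/(4.08×0.89) = 0.4830 m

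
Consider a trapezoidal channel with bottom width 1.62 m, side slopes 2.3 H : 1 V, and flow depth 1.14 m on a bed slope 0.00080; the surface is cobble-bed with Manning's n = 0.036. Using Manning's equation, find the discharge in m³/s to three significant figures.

A = (b + z·y)·y = (1.62 + 2.3×1.14)×1.14 = 4.836 m²
P = b + 2y√(1+z²) = 1.62 + 2×1.14×√(1+2.3²) = 7.338 m
R = A/P = 4.836/7.338 = 0.6590 m
Q = (1/n)·A·R^(2/3)·S^(1/2) = (1/0.036) × 4.836 × 0.6590^(2/3) × 0.00080^(1/2) = 2.877 m³/s

2.88 m³/s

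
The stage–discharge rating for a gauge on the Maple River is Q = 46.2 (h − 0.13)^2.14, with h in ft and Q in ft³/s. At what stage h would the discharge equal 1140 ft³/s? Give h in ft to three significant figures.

4.60 ft

h − h₀ = (Q/C)^(1/b) = (1140/46.2)^(1/2.14) = 4.473 ft
h = 0.13 + 4.473 = 4.603 ft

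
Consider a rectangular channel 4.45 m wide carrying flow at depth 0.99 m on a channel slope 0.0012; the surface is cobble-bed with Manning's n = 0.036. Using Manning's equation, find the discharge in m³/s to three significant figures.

3.29 m³/s

A = b·y = 4.45 × 0.99 = 4.406 m²
P = b + 2y = 4.45 + 2×0.99 = 6.430 m
R = A/P = 4.406/6.430 = 0.6851 m
Q = (1/n)·A·R^(2/3)·S^(1/2) = (1/0.036) × 4.406 × 0.6851^(2/3) × 0.0012^(1/2) = 3.295 m³/s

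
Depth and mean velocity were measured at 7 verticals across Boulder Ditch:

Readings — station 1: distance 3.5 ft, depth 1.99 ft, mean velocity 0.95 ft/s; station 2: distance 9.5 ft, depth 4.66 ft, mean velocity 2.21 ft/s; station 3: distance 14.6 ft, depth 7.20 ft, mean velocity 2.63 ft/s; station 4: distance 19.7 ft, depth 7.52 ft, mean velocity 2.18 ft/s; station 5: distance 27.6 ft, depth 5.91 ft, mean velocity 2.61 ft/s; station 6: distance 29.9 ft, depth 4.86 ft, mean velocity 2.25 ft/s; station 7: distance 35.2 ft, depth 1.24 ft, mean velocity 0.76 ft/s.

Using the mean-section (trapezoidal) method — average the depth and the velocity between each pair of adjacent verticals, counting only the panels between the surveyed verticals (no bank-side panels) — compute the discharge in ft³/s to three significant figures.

376 ft³/s

Panel 1-2: Δb = 6 ft, d̄ = (1.99+4.66)/2 = 3.325, v̄ = (0.95+2.21)/2 = 1.58 → q = 6×3.325×1.58 = 31.52 ft³/s
Panel 2-3: Δb = 5.1 ft, d̄ = (4.66+7.20)/2 = 5.93, v̄ = (2.21+2.63)/2 = 2.42 → q = 5.1×5.93×2.42 = 73.19 ft³/s
Panel 3-4: Δb = 5.1 ft, d̄ = (7.20+7.52)/2 = 7.36, v̄ = (2.63+2.18)/2 = 2.405 → q = 5.1×7.36×2.405 = 90.27 ft³/s
Panel 4-5: Δb = 7.9 ft, d̄ = (7.52+5.91)/2 = 6.715, v̄ = (2.18+2.61)/2 = 2.395 → q = 7.9×6.715×2.395 = 127.1 ft³/s
Panel 5-6: Δb = 2.3 ft, d̄ = (5.91+4.86)/2 = 5.385, v̄ = (2.61+2.25)/2 = 2.43 → q = 2.3×5.385×2.43 = 30.10 ft³/s
Panel 6-7: Δb = 5.3 ft, d̄ = (4.86+1.24)/2 = 3.05, v̄ = (2.25+0.76)/2 = 1.505 → q = 5.3×3.05×1.505 = 24.33 ft³/s
Q = Σ q = 376.5 ft³/s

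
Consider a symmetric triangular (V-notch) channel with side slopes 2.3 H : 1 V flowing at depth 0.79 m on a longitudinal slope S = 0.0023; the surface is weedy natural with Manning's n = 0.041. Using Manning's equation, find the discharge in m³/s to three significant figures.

0.853 m³/s

A = z·y² = 2.3×0.79² = 1.435 m²
P = 2y√(1+z²) = 2×0.79×√(1+2.3²) = 3.963 m
R = A/P = 1.435/3.963 = 0.3622 m
Q = (1/n)·A·R^(2/3)·S^(1/2) = (1/0.041) × 1.435 × 0.3622^(2/3) × 0.0023^(1/2) = 0.8532 m³/s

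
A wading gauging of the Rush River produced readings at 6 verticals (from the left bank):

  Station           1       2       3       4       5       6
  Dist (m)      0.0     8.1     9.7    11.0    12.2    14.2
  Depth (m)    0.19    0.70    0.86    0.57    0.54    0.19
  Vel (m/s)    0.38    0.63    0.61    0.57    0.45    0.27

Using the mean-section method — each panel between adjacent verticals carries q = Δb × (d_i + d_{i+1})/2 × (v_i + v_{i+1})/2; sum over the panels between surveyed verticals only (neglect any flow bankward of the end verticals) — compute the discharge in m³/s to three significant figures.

3.74 m³/s

Panel 1-2: Δb = 8.1 m, d̄ = (0.19+0.70)/2 = 0.445, v̄ = (0.38+0.63)/2 = 0.505 → q = 8.1×0.445×0.505 = 1.820 m³/s
Panel 2-3: Δb = 1.6 m, d̄ = (0.70+0.86)/2 = 0.78, v̄ = (0.63+0.61)/2 = 0.62 → q = 1.6×0.78×0.62 = 0.7738 m³/s
Panel 3-4: Δb = 1.3 m, d̄ = (0.86+0.57)/2 = 0.715, v̄ = (0.61+0.57)/2 = 0.59 → q = 1.3×0.715×0.59 = 0.5484 m³/s
Panel 4-5: Δb = 1.2 m, d̄ = (0.57+0.54)/2 = 0.555, v̄ = (0.57+0.45)/2 = 0.51 → q = 1.2×0.555×0.51 = 0.3397 m³/s
Panel 5-6: Δb = 2 m, d̄ = (0.54+0.19)/2 = 0.365, v̄ = (0.45+0.27)/2 = 0.36 → q = 2×0.365×0.36 = 0.2628 m³/s
Q = Σ q = 3.745 m³/s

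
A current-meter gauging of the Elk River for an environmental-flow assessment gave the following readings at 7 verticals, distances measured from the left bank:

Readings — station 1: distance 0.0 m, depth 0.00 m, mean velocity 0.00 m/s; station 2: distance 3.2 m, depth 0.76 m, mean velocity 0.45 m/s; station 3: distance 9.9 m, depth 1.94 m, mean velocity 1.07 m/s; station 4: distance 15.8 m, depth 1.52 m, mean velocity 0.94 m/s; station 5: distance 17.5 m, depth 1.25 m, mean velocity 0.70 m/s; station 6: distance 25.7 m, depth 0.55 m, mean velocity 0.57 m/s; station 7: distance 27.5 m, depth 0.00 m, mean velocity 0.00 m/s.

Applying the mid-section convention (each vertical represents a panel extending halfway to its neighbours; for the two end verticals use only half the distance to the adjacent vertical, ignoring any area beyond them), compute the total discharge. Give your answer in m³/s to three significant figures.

26.1 m³/s

w_2 = (9.9 − 0.0)/2 = 4.95 m; q_2 = 0.45 × 0.76 × 4.95 = 1.693 m³/s
w_3 = (15.8 − 3.2)/2 = 6.3 m; q_3 = 1.07 × 1.94 × 6.3 = 13.08 m³/s
w_4 = (17.5 − 9.9)/2 = 3.8 m; q_4 = 0.94 × 1.52 × 3.8 = 5.429 m³/s
w_5 = (25.7 − 15.8)/2 = 4.95 m; q_5 = 0.70 × 1.25 × 4.95 = 4.331 m³/s
w_6 = (27.5 − 17.5)/2 = 5 m; q_6 = 0.57 × 0.55 × 5 = 1.568 m³/s
Stations 1, 7 contribute zero (depth or velocity is 0).
Q = Σ qᵢ = 26.10 m³/s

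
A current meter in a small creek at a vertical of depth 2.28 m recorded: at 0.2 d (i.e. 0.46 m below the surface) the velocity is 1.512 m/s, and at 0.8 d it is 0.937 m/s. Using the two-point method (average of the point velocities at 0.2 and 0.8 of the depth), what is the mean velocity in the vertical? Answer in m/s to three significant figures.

v̄ = (1.512 + 0.937) / 2 = 1.225 m/s

1.22 m/s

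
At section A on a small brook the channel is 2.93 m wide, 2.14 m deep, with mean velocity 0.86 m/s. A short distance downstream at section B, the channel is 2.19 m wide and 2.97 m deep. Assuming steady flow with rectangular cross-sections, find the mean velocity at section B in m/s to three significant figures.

0.829 m/s

Q = A₁V₁ = (2.93×2.14) × 0.86 = 5.392 m³/s
A₂ = 2.19 × 2.97 = 6.504 m²
V₂ = Q/A₂ = 5.392/6.504 = 0.8290 m/s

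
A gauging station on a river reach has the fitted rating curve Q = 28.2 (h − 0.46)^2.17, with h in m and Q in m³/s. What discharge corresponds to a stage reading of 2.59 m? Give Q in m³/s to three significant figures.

145 m³/s

Q = 28.2 × (2.59 − 0.46)^2.17 = 28.2 × 2.13^2.17 = 145.5 m³/s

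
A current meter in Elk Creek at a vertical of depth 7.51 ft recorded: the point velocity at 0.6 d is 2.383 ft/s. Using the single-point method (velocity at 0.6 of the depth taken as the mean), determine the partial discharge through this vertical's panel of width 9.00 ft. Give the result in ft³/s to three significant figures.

v̄ = v₀.₆ = 2.383 ft/s
q = v̄ × d × w = 2.383 × 7.51 × 9.00 = 161.1 ft³/s

161 ft³/s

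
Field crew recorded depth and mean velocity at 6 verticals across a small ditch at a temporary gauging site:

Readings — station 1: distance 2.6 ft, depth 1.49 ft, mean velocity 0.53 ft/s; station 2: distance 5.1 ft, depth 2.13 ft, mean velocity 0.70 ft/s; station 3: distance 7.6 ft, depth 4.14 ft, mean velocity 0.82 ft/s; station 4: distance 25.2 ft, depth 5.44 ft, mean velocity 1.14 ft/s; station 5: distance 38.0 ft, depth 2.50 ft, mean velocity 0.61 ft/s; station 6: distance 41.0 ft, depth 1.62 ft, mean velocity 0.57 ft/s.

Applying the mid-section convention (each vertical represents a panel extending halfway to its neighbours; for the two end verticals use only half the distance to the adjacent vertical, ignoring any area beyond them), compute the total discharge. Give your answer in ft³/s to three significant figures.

w_1 = (5.1 − 2.6)/2 = 1.25 ft; q_1 = 0.53 × 1.49 × 1.25 = 0.9871 ft³/s
w_2 = (7.6 − 2.6)/2 = 2.5 ft; q_2 = 0.70 × 2.13 × 2.5 = 3.728 ft³/s
w_3 = (25.2 − 5.1)/2 = 10.05 ft; q_3 = 0.82 × 4.14 × 10.05 = 34.12 ft³/s
w_4 = (38.0 − 7.6)/2 = 15.2 ft; q_4 = 1.14 × 5.44 × 15.2 = 94.26 ft³/s
w_5 = (41.0 − 25.2)/2 = 7.9 ft; q_5 = 0.61 × 2.50 × 7.9 = 12.05 ft³/s
w_6 = (41.0 − 38.0)/2 = 1.5 ft; q_6 = 0.57 × 1.62 × 1.5 = 1.385 ft³/s
Q = Σ qᵢ = 146.5 ft³/s

147 ft³/s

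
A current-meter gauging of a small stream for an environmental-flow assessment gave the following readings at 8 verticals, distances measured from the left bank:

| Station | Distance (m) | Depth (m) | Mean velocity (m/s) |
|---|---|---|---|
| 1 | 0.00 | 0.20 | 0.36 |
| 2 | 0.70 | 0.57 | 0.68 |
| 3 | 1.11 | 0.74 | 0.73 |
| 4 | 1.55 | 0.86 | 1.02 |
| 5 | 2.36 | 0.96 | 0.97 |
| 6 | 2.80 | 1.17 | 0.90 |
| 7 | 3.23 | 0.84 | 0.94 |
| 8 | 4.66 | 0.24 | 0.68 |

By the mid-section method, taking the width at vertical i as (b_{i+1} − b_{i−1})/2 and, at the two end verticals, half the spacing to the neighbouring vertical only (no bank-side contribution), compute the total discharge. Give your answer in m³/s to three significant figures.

w_1 = (0.70 − 0.00)/2 = 0.35 m; q_1 = 0.36 × 0.20 × 0.35 = 0.02520 m³/s
w_2 = (1.11 − 0.00)/2 = 0.555 m; q_2 = 0.68 × 0.57 × 0.555 = 0.2151 m³/s
w_3 = (1.55 − 0.70)/2 = 0.425 m; q_3 = 0.73 × 0.74 × 0.425 = 0.2296 m³/s
w_4 = (2.36 − 1.11)/2 = 0.625 m; q_4 = 1.02 × 0.86 × 0.625 = 0.5483 m³/s
w_5 = (2.80 − 1.55)/2 = 0.625 m; q_5 = 0.97 × 0.96 × 0.625 = 0.5820 m³/s
w_6 = (3.23 − 2.36)/2 = 0.435 m; q_6 = 0.90 × 1.17 × 0.435 = 0.4581 m³/s
w_7 = (4.66 − 2.80)/2 = 0.93 m; q_7 = 0.94 × 0.84 × 0.93 = 0.7343 m³/s
w_8 = (4.66 − 3.23)/2 = 0.715 m; q_8 = 0.68 × 0.24 × 0.715 = 0.1167 m³/s
Q = Σ qᵢ = 2.909 m³/s

2.91 m³/s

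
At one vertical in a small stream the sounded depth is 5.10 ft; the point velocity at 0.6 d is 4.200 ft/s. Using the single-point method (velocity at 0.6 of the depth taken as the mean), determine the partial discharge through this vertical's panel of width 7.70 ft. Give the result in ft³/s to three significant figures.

v̄ = v₀.₆ = 4.200 ft/s
q = v̄ × d × w = 4.200 × 5.10 × 7.70 = 164.9 ft³/s

165 ft³/s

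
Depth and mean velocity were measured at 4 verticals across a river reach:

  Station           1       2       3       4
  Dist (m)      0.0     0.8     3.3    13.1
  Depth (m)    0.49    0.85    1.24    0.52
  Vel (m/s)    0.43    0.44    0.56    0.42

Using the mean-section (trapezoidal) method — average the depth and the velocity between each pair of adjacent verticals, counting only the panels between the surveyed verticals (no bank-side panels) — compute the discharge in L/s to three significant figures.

5770 L/s

Panel 1-2: Δb = 0.8 m, d̄ = (0.49+0.85)/2 = 0.67, v̄ = (0.43+0.44)/2 = 0.435 → q = 0.8×0.67×0.435 = 0.2332 m³/s
Panel 2-3: Δb = 2.5 m, d̄ = (0.85+1.24)/2 = 1.045, v̄ = (0.44+0.56)/2 = 0.5 → q = 2.5×1.045×0.5 = 1.306 m³/s
Panel 3-4: Δb = 9.8 m, d̄ = (1.24+0.52)/2 = 0.88, v̄ = (0.56+0.42)/2 = 0.49 → q = 9.8×0.88×0.49 = 4.226 m³/s
Q = Σ q = 5.765 m³/s
= 5.765 × 1000 = 5765 L/s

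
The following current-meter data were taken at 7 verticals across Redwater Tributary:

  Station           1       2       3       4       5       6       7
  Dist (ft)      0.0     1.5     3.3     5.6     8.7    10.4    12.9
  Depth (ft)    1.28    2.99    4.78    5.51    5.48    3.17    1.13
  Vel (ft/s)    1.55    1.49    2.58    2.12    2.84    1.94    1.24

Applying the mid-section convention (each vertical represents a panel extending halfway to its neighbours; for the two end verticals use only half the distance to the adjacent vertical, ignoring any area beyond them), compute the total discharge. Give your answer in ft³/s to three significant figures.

w_1 = (1.5 − 0.0)/2 = 0.75 ft; q_1 = 1.55 × 1.28 × 0.75 = 1.488 ft³/s
w_2 = (3.3 − 0.0)/2 = 1.65 ft; q_2 = 1.49 × 2.99 × 1.65 = 7.351 ft³/s
w_3 = (5.6 − 1.5)/2 = 2.05 ft; q_3 = 2.58 × 4.78 × 2.05 = 25.28 ft³/s
w_4 = (8.7 − 3.3)/2 = 2.7 ft; q_4 = 2.12 × 5.51 × 2.7 = 31.54 ft³/s
w_5 = (10.4 − 5.6)/2 = 2.4 ft; q_5 = 2.84 × 5.48 × 2.4 = 37.35 ft³/s
w_6 = (12.9 − 8.7)/2 = 2.1 ft; q_6 = 1.94 × 3.17 × 2.1 = 12.91 ft³/s
w_7 = (12.9 − 10.4)/2 = 1.25 ft; q_7 = 1.24 × 1.13 × 1.25 = 1.752 ft³/s
Q = Σ qᵢ = 117.7 ft³/s

118 ft³/s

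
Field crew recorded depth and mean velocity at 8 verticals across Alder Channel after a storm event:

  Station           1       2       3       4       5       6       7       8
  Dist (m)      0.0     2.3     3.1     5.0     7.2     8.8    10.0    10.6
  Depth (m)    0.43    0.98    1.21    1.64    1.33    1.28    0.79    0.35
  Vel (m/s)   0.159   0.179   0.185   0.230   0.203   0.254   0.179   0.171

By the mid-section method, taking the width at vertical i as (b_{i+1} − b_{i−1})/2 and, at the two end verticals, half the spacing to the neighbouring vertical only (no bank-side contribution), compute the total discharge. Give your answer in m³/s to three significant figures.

2.54 m³/s

w_1 = (2.3 − 0.0)/2 = 1.15 m; q_1 = 0.159 × 0.43 × 1.15 = 0.07863 m³/s
w_2 = (3.1 − 0.0)/2 = 1.55 m; q_2 = 0.179 × 0.98 × 1.55 = 0.2719 m³/s
w_3 = (5.0 − 2.3)/2 = 1.35 m; q_3 = 0.185 × 1.21 × 1.35 = 0.3022 m³/s
w_4 = (7.2 − 3.1)/2 = 2.05 m; q_4 = 0.230 × 1.64 × 2.05 = 0.7733 m³/s
w_5 = (8.8 − 5.0)/2 = 1.9 m; q_5 = 0.203 × 1.33 × 1.9 = 0.5130 m³/s
w_6 = (10.0 − 7.2)/2 = 1.4 m; q_6 = 0.254 × 1.28 × 1.4 = 0.4552 m³/s
w_7 = (10.6 − 8.8)/2 = 0.9 m; q_7 = 0.179 × 0.79 × 0.9 = 0.1273 m³/s
w_8 = (10.6 − 10.0)/2 = 0.3 m; q_8 = 0.171 × 0.35 × 0.3 = 0.01796 m³/s
Q = Σ qᵢ = 2.539 m³/s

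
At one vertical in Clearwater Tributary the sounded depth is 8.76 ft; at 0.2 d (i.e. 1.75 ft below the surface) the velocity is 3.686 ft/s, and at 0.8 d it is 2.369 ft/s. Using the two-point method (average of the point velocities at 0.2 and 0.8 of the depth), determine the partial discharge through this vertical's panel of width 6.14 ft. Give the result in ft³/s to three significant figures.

v̄ = (3.686 + 2.369) / 2 = 3.028 ft/s
q = v̄ × d × w = 3.028 × 8.76 × 6.14 = 162.8 ft³/s

163 ft³/s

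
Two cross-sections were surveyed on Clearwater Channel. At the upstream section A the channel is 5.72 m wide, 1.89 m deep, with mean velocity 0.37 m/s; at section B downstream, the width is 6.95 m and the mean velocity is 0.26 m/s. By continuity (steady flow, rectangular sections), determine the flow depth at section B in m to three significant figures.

2.21 m

Q = A₁V₁ = (5.72×1.89) × 0.37 = 4.000 m³/s
d₂ = Q/(b₂ V₂) = 4.000/(6.95×0.26) = 2.214 m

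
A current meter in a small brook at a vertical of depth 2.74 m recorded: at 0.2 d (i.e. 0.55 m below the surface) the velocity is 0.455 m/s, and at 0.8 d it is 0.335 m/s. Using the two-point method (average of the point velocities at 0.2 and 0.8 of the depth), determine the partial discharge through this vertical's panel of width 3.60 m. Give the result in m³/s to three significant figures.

3.90 m³/s

v̄ = (0.455 + 0.335) / 2 = 0.3950 m/s
q = v̄ × d × w = 0.3950 × 2.74 × 3.60 = 3.896 m³/s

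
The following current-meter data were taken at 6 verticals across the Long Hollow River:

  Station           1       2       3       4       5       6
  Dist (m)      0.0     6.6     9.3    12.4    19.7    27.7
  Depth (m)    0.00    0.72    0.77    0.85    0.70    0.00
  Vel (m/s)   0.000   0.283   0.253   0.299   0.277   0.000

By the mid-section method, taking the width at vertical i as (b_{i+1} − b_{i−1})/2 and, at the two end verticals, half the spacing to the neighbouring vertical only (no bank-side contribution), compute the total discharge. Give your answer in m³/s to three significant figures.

w_2 = (9.3 − 0.0)/2 = 4.65 m; q_2 = 0.283 × 0.72 × 4.65 = 0.9475 m³/s
w_3 = (12.4 − 6.6)/2 = 2.9 m; q_3 = 0.253 × 0.77 × 2.9 = 0.5649 m³/s
w_4 = (19.7 − 9.3)/2 = 5.2 m; q_4 = 0.299 × 0.85 × 5.2 = 1.322 m³/s
w_5 = (27.7 − 12.4)/2 = 7.65 m; q_5 = 0.277 × 0.70 × 7.65 = 1.483 m³/s
Stations 1, 6 contribute zero (depth or velocity is 0).
Q = Σ qᵢ = 4.317 m³/s

4.32 m³/s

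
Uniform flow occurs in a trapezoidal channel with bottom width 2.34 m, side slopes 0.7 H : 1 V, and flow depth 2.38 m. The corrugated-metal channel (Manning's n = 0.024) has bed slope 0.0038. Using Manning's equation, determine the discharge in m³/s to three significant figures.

27.2 m³/s

A = (b + z·y)·y = (2.34 + 0.7×2.38)×2.38 = 9.534 m²
P = b + 2y√(1+z²) = 2.34 + 2×2.38×√(1+0.7²) = 8.150 m
R = A/P = 9.534/8.150 = 1.170 m
Q = (1/n)·A·R^(2/3)·S^(1/2) = (1/0.024) × 9.534 × 1.170^(2/3) × 0.0038^(1/2) = 27.19 m³/s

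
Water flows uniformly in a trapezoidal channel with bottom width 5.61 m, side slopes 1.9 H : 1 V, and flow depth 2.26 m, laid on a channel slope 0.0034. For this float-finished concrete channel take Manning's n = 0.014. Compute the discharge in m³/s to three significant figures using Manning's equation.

A = (b + z·y)·y = (5.61 + 1.9×2.26)×2.26 = 22.38 m²
P = b + 2y√(1+z²) = 5.61 + 2×2.26×√(1+1.9²) = 15.31 m
R = A/P = 22.38/15.31 = 1.462 m
Q = (1/n)·A·R^(2/3)·S^(1/2) = (1/0.014) × 22.38 × 1.462^(2/3) × 0.0034^(1/2) = 120.1 m³/s

120 m³/s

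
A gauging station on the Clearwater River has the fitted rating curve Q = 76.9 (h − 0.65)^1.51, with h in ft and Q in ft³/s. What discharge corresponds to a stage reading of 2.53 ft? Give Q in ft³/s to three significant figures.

Q = 76.9 × (2.53 − 0.65)^1.51 = 76.9 × 1.88^1.51 = 199.5 ft³/s

199 ft³/s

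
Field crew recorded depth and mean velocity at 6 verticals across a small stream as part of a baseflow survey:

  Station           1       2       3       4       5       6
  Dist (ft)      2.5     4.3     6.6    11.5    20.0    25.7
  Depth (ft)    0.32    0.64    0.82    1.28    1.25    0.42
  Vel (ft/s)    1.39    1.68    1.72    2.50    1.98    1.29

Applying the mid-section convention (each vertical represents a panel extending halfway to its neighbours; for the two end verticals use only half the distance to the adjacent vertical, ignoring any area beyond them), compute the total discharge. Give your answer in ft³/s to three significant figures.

w_1 = (4.3 − 2.5)/2 = 0.9 ft; q_1 = 1.39 × 0.32 × 0.9 = 0.4003 ft³/s
w_2 = (6.6 − 2.5)/2 = 2.05 ft; q_2 = 1.68 × 0.64 × 2.05 = 2.204 ft³/s
w_3 = (11.5 − 4.3)/2 = 3.6 ft; q_3 = 1.72 × 0.82 × 3.6 = 5.077 ft³/s
w_4 = (20.0 − 6.6)/2 = 6.7 ft; q_4 = 2.50 × 1.28 × 6.7 = 21.44 ft³/s
w_5 = (25.7 − 11.5)/2 = 7.1 ft; q_5 = 1.98 × 1.25 × 7.1 = 17.57 ft³/s
w_6 = (25.7 − 20.0)/2 = 2.85 ft; q_6 = 1.29 × 0.42 × 2.85 = 1.544 ft³/s
Q = Σ qᵢ = 48.24 ft³/s

48.2 ft³/s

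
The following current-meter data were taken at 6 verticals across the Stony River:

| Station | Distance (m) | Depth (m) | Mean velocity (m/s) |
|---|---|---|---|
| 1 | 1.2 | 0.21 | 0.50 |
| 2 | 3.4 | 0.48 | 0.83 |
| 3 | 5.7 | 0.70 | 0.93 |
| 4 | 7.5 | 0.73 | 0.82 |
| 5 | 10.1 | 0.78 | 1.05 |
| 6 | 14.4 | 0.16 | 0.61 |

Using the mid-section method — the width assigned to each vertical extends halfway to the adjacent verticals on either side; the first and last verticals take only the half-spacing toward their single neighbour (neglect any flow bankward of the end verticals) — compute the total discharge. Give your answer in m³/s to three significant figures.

w_1 = (3.4 − 1.2)/2 = 1.1 m; q_1 = 0.50 × 0.21 × 1.1 = 0.1155 m³/s
w_2 = (5.7 − 1.2)/2 = 2.25 m; q_2 = 0.83 × 0.48 × 2.25 = 0.8964 m³/s
w_3 = (7.5 − 3.4)/2 = 2.05 m; q_3 = 0.93 × 0.70 × 2.05 = 1.335 m³/s
w_4 = (10.1 − 5.7)/2 = 2.2 m; q_4 = 0.82 × 0.73 × 2.2 = 1.317 m³/s
w_5 = (14.4 − 7.5)/2 = 3.45 m; q_5 = 1.05 × 0.78 × 3.45 = 2.826 m³/s
w_6 = (14.4 − 10.1)/2 = 2.15 m; q_6 = 0.61 × 0.16 × 2.15 = 0.2098 m³/s
Q = Σ qᵢ = 6.699 m³/s

6.70 m³/s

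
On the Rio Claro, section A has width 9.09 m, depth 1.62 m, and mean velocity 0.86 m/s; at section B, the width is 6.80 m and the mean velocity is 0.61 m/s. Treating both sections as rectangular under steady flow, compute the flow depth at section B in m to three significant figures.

Q = A₁V₁ = (9.09×1.62) × 0.86 = 12.66 m³/s
d₂ = Q/(b₂ V₂) = 12.66/(6.80×0.61) = 3.053 m

3.05 m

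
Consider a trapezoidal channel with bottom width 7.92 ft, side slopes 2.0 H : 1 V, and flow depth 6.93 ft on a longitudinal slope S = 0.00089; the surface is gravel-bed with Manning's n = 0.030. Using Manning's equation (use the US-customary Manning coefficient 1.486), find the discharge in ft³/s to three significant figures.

A = (b + z·y)·y = (7.92 + 2.0×6.93)×6.93 = 150.9 ft²
P = b + 2y√(1+z²) = 7.92 + 2×6.93×√(1+2.0²) = 38.91 ft
R = A/P = 150.9/38.91 = 3.879 ft
Q = (1.486/n)·A·R^(2/3)·S^(1/2) = (1.486/0.030) × 150.9 × 3.879^(2/3) × 0.00089^(1/2) = 550.6 ft³/s

551 ft³/s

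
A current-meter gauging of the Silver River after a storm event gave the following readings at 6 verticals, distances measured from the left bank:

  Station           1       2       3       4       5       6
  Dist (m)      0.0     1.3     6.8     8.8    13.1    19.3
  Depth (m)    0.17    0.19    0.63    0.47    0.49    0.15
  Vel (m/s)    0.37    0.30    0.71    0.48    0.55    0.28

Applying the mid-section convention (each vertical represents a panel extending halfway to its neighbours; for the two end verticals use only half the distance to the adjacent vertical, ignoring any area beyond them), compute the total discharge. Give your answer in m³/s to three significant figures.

4.17 m³/s

w_1 = (1.3 − 0.0)/2 = 0.65 m; q_1 = 0.37 × 0.17 × 0.65 = 0.04089 m³/s
w_2 = (6.8 − 0.0)/2 = 3.4 m; q_2 = 0.30 × 0.19 × 3.4 = 0.1938 m³/s
w_3 = (8.8 − 1.3)/2 = 3.75 m; q_3 = 0.71 × 0.63 × 3.75 = 1.677 m³/s
w_4 = (13.1 − 6.8)/2 = 3.15 m; q_4 = 0.48 × 0.47 × 3.15 = 0.7106 m³/s
w_5 = (19.3 − 8.8)/2 = 5.25 m; q_5 = 0.55 × 0.49 × 5.25 = 1.415 m³/s
w_6 = (19.3 − 13.1)/2 = 3.1 m; q_6 = 0.28 × 0.15 × 3.1 = 0.1302 m³/s
Q = Σ qᵢ = 4.168 m³/s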